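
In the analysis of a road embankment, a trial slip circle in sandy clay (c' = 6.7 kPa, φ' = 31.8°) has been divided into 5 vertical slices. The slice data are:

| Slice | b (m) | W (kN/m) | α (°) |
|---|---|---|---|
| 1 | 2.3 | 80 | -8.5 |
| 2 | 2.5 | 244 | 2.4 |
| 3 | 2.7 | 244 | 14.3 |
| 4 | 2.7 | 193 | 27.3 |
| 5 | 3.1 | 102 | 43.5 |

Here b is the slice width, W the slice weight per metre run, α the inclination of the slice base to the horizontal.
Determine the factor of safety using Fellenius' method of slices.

FS = 2.76

Ordinary method of slices: FS = Σ[c'·Δl_i + (W_i cosα_i)·tanφ'] / Σ W_i sinα_i, with Δl_i = b_i / cosα_i.
Slice 1: Δl = 2.3/cos(-8.5°) = 2.326 m; N'_1 = 80·cos(-8.5°) = 79.1; c'Δl = 15.58; W sinα = -11.8
Slice 2: Δl = 2.5/cos2.4° = 2.502 m; N'_2 = 244·cos2.4° = 243.8; c'Δl = 16.76; W sinα = 10.2
Slice 3: Δl = 2.7/cos14.3° = 2.786 m; N'_3 = 244·cos14.3° = 236.4; c'Δl = 18.67; W sinα = 60.3
Slice 4: Δl = 2.7/cos27.3° = 3.038 m; N'_4 = 193·cos27.3° = 171.5; c'Δl = 20.36; W sinα = 88.5
Slice 5: Δl = 3.1/cos43.5° = 4.274 m; N'_5 = 102·cos43.5° = 74.0; c'Δl = 28.63; W sinα = 70.2
Σc'Δl = 100.0 kN/m; ΣN' = 804.8 kN/m; ΣW sinα = 217.4 kN/m
Resisting = 100.0 + 804.8·tan31.8° = 100.0 + 499.0 = 599.0 kN/m
FS = 599.0 / 217.4 = 2.756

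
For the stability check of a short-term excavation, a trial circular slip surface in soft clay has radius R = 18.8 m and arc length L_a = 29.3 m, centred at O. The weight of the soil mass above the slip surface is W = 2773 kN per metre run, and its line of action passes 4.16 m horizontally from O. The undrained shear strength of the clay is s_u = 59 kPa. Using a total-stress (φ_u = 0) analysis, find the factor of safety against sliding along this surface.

Taking moments about the centre O, the resisting moment is provided by the undrained shear strength acting along the arc:
M_R = s_u·L_a·R = 59·29.30·18.8 = 32499.6 kN·m/m
M_D = W·d = 2773·4.16 = 11535.7 kN·m/m
FS = M_R / M_D = 32499.6 / 11535.7 = 2.817

FS = 2.82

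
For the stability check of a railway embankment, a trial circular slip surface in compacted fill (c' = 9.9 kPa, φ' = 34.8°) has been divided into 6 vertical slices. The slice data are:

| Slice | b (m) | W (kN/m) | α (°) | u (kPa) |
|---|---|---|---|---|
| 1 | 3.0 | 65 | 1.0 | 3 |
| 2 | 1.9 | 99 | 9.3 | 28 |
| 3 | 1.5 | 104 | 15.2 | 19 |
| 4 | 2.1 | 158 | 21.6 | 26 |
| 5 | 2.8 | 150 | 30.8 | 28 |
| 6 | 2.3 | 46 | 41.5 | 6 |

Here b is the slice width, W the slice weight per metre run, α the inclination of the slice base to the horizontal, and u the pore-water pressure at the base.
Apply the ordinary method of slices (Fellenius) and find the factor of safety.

Ordinary method of slices: FS = Σ[c'·Δl_i + (W_i cosα_i − u_i·Δl_i)·tanφ'] / Σ W_i sinα_i, with Δl_i = b_i / cosα_i.
Slice 1: Δl = 3.0/cos1.0° = 3.000 m; N'_1 = 65·cos1.0° − 3·3.000 = 56.0; c'Δl = 29.70; W sinα = 1.1
Slice 2: Δl = 1.9/cos9.3° = 1.925 m; N'_2 = 99·cos9.3° − 28·1.925 = 43.8; c'Δl = 19.06; W sinα = 16.0
Slice 3: Δl = 1.5/cos15.2° = 1.554 m; N'_3 = 104·cos15.2° − 19·1.554 = 70.8; c'Δl = 15.39; W sinα = 27.3
Slice 4: Δl = 2.1/cos21.6° = 2.259 m; N'_4 = 158·cos21.6° − 26·2.259 = 88.2; c'Δl = 22.36; W sinα = 58.2
Slice 5: Δl = 2.8/cos30.8° = 3.260 m; N'_5 = 150·cos30.8° − 28·3.260 = 37.6; c'Δl = 32.27; W sinα = 76.8
Slice 6: Δl = 2.3/cos41.5° = 3.071 m; N'_6 = 46·cos41.5° − 6·3.071 = 16.0; c'Δl = 30.40; W sinα = 30.5
Σc'Δl = 149.2 kN/m; ΣN' = 312.4 kN/m; ΣW sinα = 209.9 kN/m
Resisting = 149.2 + 312.4·tan34.8° = 149.2 + 217.1 = 366.3 kN/m
FS = 366.3 / 209.9 = 1.746

FS = 1.75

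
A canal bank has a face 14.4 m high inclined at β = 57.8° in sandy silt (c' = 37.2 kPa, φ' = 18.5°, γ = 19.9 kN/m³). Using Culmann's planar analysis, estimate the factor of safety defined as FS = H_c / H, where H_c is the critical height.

FS = 1.84

H_c = (4c'/γ) · sinβ cosφ' / [1 − cos(β − φ')]
    = (4·37.2/19.9) · sin57.8°·cos18.5° / [1 − cos39.3°]
    = 7.477 · 0.8025 / 0.2262 = 26.53 m
FS = H_c / H = 26.53 / 14.4 = 1.842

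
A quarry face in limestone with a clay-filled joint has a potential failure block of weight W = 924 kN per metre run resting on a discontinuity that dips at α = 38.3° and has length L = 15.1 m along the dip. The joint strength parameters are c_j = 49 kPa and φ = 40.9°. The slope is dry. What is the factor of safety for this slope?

FS = 2.39

Resolving the block weight along and normal to the plane and applying the Mohr–Coulomb strength on the joint:
N' = W cosα = 924·cos38.3° = 725.1 kN/m
Driving force T = W sinα = 924·sin38.3° = 572.7 kN/m
Resisting force R = c_j·L + N'·tanφ = 49·15.1 + 725.1·tan40.9° = 739.9 + 628.1 = 1368.0 kN/m
FS = R / T = 1368.0 / 572.7 = 2.389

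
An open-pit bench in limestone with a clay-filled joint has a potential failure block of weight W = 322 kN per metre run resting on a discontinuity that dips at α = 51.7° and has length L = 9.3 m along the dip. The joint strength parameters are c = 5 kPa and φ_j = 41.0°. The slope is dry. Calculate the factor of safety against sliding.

Resolving the block weight along and normal to the plane and applying the Mohr–Coulomb strength on the joint:
N' = W cosα = 322·cos51.7° = 199.6 kN/m
Driving force T = W sinα = 322·sin51.7° = 252.7 kN/m
Resisting force R = c·L + N'·tanφ_j = 5·9.3 + 199.6·tan41.0° = 46.5 + 173.5 = 220.0 kN/m
FS = R / T = 220.0 / 252.7 = 0.871

FS = 0.87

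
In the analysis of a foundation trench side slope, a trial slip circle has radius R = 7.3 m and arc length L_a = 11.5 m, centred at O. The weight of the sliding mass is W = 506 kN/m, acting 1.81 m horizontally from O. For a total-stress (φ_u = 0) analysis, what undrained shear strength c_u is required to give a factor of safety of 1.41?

FS = c_u·L_a·R / (W·d), so c_u = FS·W·d / (L_a·R).
c_u = 1.41·506·1.81 / (11.50·7.3) = 1291.4 / 83.95 = 15.38 kPa

c_u = 15.4 kPa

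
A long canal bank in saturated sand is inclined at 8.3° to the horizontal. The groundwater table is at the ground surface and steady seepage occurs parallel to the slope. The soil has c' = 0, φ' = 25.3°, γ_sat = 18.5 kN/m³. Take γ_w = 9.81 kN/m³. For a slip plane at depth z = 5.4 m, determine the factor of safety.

With seepage parallel to the slope and the water table at the surface, the effective normal stress on the slip plane uses the buoyant unit weight γ' = γ_sat − γ_w while the driving shear stress uses γ_sat:
FS = [c' + γ' z cos²β tanφ'] / [γ_sat z sinβ cosβ]
(For c' = 0 this reduces to FS = (γ'/γ_sat)·tanφ'/tanβ.)
γ' = 18.5 − 9.81 = 8.69 kN/m³
Numerator = 0.0 + 8.69·5.4·cos²8.3°·tan25.3° = 0.0 + 8.69·5.4·0.9792·0.4727 = 21.720 kPa
Denominator = 18.5·5.4·sin8.3°·cos8.3° = 18.5·5.4·0.1444·0.9895 = 14.270 kPa
FS = 21.720 / 14.270 = 1.522

FS = 1.52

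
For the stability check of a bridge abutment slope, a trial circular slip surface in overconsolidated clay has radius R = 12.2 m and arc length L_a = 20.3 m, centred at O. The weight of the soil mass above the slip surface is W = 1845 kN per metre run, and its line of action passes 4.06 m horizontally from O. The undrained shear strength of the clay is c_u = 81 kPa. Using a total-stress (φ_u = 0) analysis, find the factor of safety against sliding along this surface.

Taking moments about the centre O, the resisting moment is provided by the undrained shear strength acting along the arc:
M_R = c_u·L_a·R = 81·20.30·12.2 = 20060.5 kN·m/m
M_D = W·d = 1845·4.06 = 7490.7 kN·m/m
FS = M_R / M_D = 20060.5 / 7490.7 = 2.678

FS = 2.68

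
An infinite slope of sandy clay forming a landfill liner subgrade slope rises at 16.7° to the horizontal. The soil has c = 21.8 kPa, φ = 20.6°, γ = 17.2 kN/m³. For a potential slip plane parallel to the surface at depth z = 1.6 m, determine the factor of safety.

FS = 4.13

For an infinite slope with a slip plane parallel to the surface (no pore pressure): FS = [c + γz cos²β tanφ] / [γz sinβ cosβ].
γz = 17.2·1.6 = 27.52 kN/m²
Numerator = 21.8 + 27.52·cos²16.7°·tan20.6° = 21.8 + 27.52·0.9174·0.3759 = 31.290 kPa
Denominator = 27.52·sin16.7°·cos16.7° = 27.52·0.2874·0.9578 = 7.575 kPa
FS = 31.290 / 7.575 = 4.131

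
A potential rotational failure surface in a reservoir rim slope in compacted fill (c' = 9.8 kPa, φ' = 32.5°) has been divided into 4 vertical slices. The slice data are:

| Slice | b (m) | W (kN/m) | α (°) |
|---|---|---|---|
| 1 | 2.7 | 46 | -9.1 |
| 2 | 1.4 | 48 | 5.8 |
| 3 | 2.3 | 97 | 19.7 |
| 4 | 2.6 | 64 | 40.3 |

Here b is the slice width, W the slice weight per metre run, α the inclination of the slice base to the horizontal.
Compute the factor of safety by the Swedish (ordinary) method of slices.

FS = 3.44

Ordinary method of slices: FS = Σ[c'·Δl_i + (W_i cosα_i)·tanφ'] / Σ W_i sinα_i, with Δl_i = b_i / cosα_i.
Slice 1: Δl = 2.7/cos(-9.1°) = 2.734 m; N'_1 = 46·cos(-9.1°) = 45.4; c'Δl = 26.80; W sinα = -7.3
Slice 2: Δl = 1.4/cos5.8° = 1.407 m; N'_2 = 48·cos5.8° = 47.8; c'Δl = 13.79; W sinα = 4.9
Slice 3: Δl = 2.3/cos19.7° = 2.443 m; N'_3 = 97·cos19.7° = 91.3; c'Δl = 23.94; W sinα = 32.7
Slice 4: Δl = 2.6/cos40.3° = 3.409 m; N'_4 = 64·cos40.3° = 48.8; c'Δl = 33.41; W sinα = 41.4
Σc'Δl = 97.9 kN/m; ΣN' = 233.3 kN/m; ΣW sinα = 71.7 kN/m
Resisting = 97.9 + 233.3·tan32.5° = 97.9 + 148.6 = 246.6 kN/m
FS = 246.6 / 71.7 = 3.440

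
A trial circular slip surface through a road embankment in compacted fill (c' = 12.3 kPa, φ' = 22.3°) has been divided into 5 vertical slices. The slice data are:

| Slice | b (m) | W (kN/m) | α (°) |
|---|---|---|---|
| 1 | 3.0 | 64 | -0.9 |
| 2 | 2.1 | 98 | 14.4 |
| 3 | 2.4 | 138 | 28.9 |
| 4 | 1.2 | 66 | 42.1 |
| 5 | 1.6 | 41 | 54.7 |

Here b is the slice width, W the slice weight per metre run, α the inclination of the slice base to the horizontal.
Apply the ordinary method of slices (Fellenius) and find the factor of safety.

FS = 1.76

Ordinary method of slices: FS = Σ[c'·Δl_i + (W_i cosα_i)·tanφ'] / Σ W_i sinα_i, with Δl_i = b_i / cosα_i.
Slice 1: Δl = 3.0/cos(-0.9°) = 3.000 m; N'_1 = 64·cos(-0.9°) = 64.0; c'Δl = 36.90; W sinα = -1.0
Slice 2: Δl = 2.1/cos14.4° = 2.168 m; N'_2 = 98·cos14.4° = 94.9; c'Δl = 26.67; W sinα = 24.4
Slice 3: Δl = 2.4/cos28.9° = 2.741 m; N'_3 = 138·cos28.9° = 120.8; c'Δl = 33.72; W sinα = 66.7
Slice 4: Δl = 1.2/cos42.1° = 1.617 m; N'_4 = 66·cos42.1° = 49.0; c'Δl = 19.89; W sinα = 44.2
Slice 5: Δl = 1.6/cos54.7° = 2.769 m; N'_5 = 41·cos54.7° = 23.7; c'Δl = 34.06; W sinα = 33.5
Σc'Δl = 151.2 kN/m; ΣN' = 352.4 kN/m; ΣW sinα = 167.8 kN/m
Resisting = 151.2 + 352.4·tan22.3° = 151.2 + 144.5 = 295.8 kN/m
FS = 295.8 / 167.8 = 1.763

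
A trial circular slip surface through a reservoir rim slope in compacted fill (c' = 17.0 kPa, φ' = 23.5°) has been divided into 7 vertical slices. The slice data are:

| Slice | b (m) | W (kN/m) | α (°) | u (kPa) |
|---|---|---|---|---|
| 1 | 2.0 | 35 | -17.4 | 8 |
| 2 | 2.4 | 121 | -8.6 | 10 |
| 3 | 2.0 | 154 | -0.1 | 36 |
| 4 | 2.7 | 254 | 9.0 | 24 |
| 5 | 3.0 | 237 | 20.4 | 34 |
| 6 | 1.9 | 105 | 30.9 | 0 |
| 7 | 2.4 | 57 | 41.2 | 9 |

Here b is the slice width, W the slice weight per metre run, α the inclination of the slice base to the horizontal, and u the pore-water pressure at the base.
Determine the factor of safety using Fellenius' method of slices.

Ordinary method of slices: FS = Σ[c'·Δl_i + (W_i cosα_i − u_i·Δl_i)·tanφ'] / Σ W_i sinα_i, with Δl_i = b_i / cosα_i.
Slice 1: Δl = 2.0/cos(-17.4°) = 2.096 m; N'_1 = 35·cos(-17.4°) − 8·2.096 = 16.6; c'Δl = 35.63; W sinα = -10.5
Slice 2: Δl = 2.4/cos(-8.6°) = 2.427 m; N'_2 = 121·cos(-8.6°) − 10·2.427 = 95.4; c'Δl = 41.26; W sinα = -18.1
Slice 3: Δl = 2.0/cos(-0.1°) = 2.000 m; N'_3 = 154·cos(-0.1°) − 36·2.000 = 82.0; c'Δl = 34.00; W sinα = -0.3
Slice 4: Δl = 2.7/cos9.0° = 2.734 m; N'_4 = 254·cos9.0° − 24·2.734 = 185.3; c'Δl = 46.47; W sinα = 39.7
Slice 5: Δl = 3.0/cos20.4° = 3.201 m; N'_5 = 237·cos20.4° − 34·3.201 = 113.3; c'Δl = 54.41; W sinα = 82.6
Slice 6: Δl = 1.9/cos30.9° = 2.214 m; N'_6 = 105·cos30.9° − 0·2.214 = 90.1; c'Δl = 37.64; W sinα = 53.9
Slice 7: Δl = 2.4/cos41.2° = 3.190 m; N'_7 = 57·cos41.2° − 9·3.190 = 14.2; c'Δl = 54.23; W sinα = 37.5
Σc'Δl = 303.6 kN/m; ΣN' = 596.8 kN/m; ΣW sinα = 185.0 kN/m
Resisting = 303.6 + 596.8·tan23.5° = 303.6 + 259.5 = 563.2 kN/m
FS = 563.2 / 185.0 = 3.044

FS = 3.04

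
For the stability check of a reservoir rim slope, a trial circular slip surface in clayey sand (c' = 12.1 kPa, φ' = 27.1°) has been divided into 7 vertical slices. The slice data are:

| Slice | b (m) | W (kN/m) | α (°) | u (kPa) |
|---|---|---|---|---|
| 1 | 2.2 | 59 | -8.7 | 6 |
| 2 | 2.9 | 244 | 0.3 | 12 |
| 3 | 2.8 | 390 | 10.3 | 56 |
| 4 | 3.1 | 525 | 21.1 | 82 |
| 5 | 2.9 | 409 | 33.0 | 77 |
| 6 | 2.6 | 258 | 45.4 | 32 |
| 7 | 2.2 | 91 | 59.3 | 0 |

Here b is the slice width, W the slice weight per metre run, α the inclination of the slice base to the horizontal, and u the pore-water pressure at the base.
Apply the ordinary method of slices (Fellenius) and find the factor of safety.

FS = 0.99

Ordinary method of slices: FS = Σ[c'·Δl_i + (W_i cosα_i − u_i·Δl_i)·tanφ'] / Σ W_i sinα_i, with Δl_i = b_i / cosα_i.
Slice 1: Δl = 2.2/cos(-8.7°) = 2.226 m; N'_1 = 59·cos(-8.7°) − 6·2.226 = 45.0; c'Δl = 26.93; W sinα = -8.9
Slice 2: Δl = 2.9/cos0.3° = 2.900 m; N'_2 = 244·cos0.3° − 12·2.900 = 209.2; c'Δl = 35.09; W sinα = 1.3
Slice 3: Δl = 2.8/cos10.3° = 2.846 m; N'_3 = 390·cos10.3° − 56·2.846 = 224.3; c'Δl = 34.43; W sinα = 69.7
Slice 4: Δl = 3.1/cos21.1° = 3.323 m; N'_4 = 525·cos21.1° − 82·3.323 = 217.3; c'Δl = 40.21; W sinα = 189.0
Slice 5: Δl = 2.9/cos33.0° = 3.458 m; N'_5 = 409·cos33.0° − 77·3.458 = 76.8; c'Δl = 41.84; W sinα = 222.8
Slice 6: Δl = 2.6/cos45.4° = 3.703 m; N'_6 = 258·cos45.4° − 32·3.703 = 62.7; c'Δl = 44.81; W sinα = 183.7
Slice 7: Δl = 2.2/cos59.3° = 4.309 m; N'_7 = 91·cos59.3° − 0·4.309 = 46.5; c'Δl = 52.14; W sinα = 78.2
Σc'Δl = 275.4 kN/m; ΣN' = 881.7 kN/m; ΣW sinα = 735.8 kN/m
Resisting = 275.4 + 881.7·tan27.1° = 275.4 + 451.2 = 726.6 kN/m
FS = 726.6 / 735.8 = 0.988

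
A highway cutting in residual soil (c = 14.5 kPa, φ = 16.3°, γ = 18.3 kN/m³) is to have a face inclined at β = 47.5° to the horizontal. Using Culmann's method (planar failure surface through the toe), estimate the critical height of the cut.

Culmann's analysis gives the critical failure plane at α_cr = (β + φ)/2 = (47.5 + 16.3)/2 = 31.9°, and the critical height
H_c = (4c/γ) · sinβ cosφ / [1 − cos(β − φ)]
    = (4·14.5/18.3) · sin47.5°·cos16.3° / [1 − cos(31.2°)]
    = 3.169 · 0.7373·0.9598 / [1 − 0.8554]
    = 3.169 · 0.7076 / 0.1446
    = 15.51 m

H_c = 15.51 m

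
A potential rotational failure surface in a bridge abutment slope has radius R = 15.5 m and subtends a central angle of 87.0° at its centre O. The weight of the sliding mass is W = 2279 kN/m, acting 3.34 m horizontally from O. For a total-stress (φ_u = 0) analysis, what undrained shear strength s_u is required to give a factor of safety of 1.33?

FS = s_u·L_a·R / (W·d), so s_u = FS·W·d / (L_a·R).
Arc length L_a = R·θ = 15.5·(87.0°·π/180) = 15.5·1.5184 = 23.54 m
s_u = 1.33·2279·3.34 / (23.54·15.5) = 10123.8 / 364.80 = 27.75 kPa

s_u = 27.8 kPa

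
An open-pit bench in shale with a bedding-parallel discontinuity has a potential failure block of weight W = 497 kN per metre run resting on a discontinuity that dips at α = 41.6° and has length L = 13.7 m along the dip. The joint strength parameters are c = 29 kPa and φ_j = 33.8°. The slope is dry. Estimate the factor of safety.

FS = 1.96

Resolving the block weight along and normal to the plane and applying the Mohr–Coulomb strength on the joint:
N' = W cosα = 497·cos41.6° = 371.7 kN/m
Driving force T = W sinα = 497·sin41.6° = 330.0 kN/m
Resisting force R = c·L + N'·tanφ_j = 29·13.7 + 371.7·tan33.8° = 397.3 + 248.8 = 646.1 kN/m
FS = R / T = 646.1 / 330.0 = 1.958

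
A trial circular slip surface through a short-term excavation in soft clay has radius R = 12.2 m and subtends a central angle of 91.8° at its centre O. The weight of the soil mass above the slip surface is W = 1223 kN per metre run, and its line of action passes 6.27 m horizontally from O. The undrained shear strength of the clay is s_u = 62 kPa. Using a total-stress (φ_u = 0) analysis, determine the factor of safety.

Taking moments about the centre O, the resisting moment is provided by the undrained shear strength acting along the arc:
Arc length L_a = R·θ = 12.2·(91.8°·π/180) = 12.2·1.6022 = 19.55 m
M_R = s_u·L_a·R = 62·19.55·12.2 = 14785.3 kN·m/m
M_D = W·d = 1223·6.27 = 7668.2 kN·m/m
FS = M_R / M_D = 14785.3 / 7668.2 = 1.928

FS = 1.93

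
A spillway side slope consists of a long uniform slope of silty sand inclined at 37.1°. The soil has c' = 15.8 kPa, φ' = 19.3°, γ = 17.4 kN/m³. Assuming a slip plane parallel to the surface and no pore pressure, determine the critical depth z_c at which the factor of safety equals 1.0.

Setting FS = 1.00 in FS = [c' + γz cos²β tanφ'] / [γz sinβ cosβ] and solving for z:
z = c' / [γ cosβ (FS·sinβ − cosβ·tanφ')]
  = 15.8 / [17.4·cos37.1°·(1.00·sin37.1° − cos37.1°·tan19.3°)]
  = 15.8 / [17.4·0.7976·(1.00·0.6032 − 0.7976·0.3502)]
  = 15.8 / 4.4950 = 3.515 m

z_c = 3.51 m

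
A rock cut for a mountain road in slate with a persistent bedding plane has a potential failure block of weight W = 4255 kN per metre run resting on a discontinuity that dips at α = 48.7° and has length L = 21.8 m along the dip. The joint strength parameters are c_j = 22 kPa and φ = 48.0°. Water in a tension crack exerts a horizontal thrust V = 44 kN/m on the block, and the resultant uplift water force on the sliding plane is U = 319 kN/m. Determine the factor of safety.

Resolving the block weight along and normal to the plane and applying the Mohr–Coulomb strength on the joint:
N' = W cosα − U − V sinα = 4255·cos48.7° − 319 − 44·sin48.7° = 2456.3 kN/m
Driving force T = W sinα + V cosα = 4255·sin48.7° + 44·cos48.7° = 3225.7 kN/m
Resisting force R = c_j·L + N'·tanφ = 22·21.8 + 2456.3·tan48.0° = 479.6 + 2727.9 = 3207.5 kN/m
FS = R / T = 3207.5 / 3225.7 = 0.994

FS = 0.99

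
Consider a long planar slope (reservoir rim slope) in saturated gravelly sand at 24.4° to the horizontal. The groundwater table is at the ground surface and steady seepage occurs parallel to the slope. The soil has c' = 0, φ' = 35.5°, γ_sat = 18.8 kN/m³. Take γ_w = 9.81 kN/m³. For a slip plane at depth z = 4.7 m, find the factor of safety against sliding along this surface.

With seepage parallel to the slope and the water table at the surface, the effective normal stress on the slip plane uses the buoyant unit weight γ' = γ_sat − γ_w while the driving shear stress uses γ_sat:
FS = [c' + γ' z cos²β tanφ'] / [γ_sat z sinβ cosβ]
(For c' = 0 this reduces to FS = (γ'/γ_sat)·tanφ'/tanβ.)
γ' = 18.8 − 9.81 = 8.99 kN/m³
Numerator = 0.0 + 8.99·4.7·cos²24.4°·tan35.5° = 0.0 + 8.99·4.7·0.8293·0.7133 = 24.995 kPa
Denominator = 18.8·4.7·sin24.4°·cos24.4° = 18.8·4.7·0.4131·0.9107 = 33.242 kPa
FS = 24.995 / 33.242 = 0.752

FS = 0.75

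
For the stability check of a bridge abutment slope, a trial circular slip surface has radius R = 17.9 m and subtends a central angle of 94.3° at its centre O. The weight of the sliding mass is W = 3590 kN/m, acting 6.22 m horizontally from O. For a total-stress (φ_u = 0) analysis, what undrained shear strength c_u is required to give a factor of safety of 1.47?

c_u = 62.2 kPa

FS = c_u·L_a·R / (W·d), so c_u = FS·W·d / (L_a·R).
Arc length L_a = R·θ = 17.9·(94.3°·π/180) = 17.9·1.6458 = 29.46 m
c_u = 1.47·3590·6.22 / (29.46·17.9) = 32824.8 / 527.35 = 62.25 kPa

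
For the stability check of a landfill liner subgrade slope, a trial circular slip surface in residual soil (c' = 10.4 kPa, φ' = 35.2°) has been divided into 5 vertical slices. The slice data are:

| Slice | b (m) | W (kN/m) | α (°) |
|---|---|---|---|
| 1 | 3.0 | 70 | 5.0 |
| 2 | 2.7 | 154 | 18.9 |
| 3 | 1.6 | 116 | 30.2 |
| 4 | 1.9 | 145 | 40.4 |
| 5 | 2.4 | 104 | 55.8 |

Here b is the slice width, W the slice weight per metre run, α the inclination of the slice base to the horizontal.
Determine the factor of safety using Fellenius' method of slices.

Ordinary method of slices: FS = Σ[c'·Δl_i + (W_i cosα_i)·tanφ'] / Σ W_i sinα_i, with Δl_i = b_i / cosα_i.
Slice 1: Δl = 3.0/cos5.0° = 3.011 m; N'_1 = 70·cos5.0° = 69.7; c'Δl = 31.32; W sinα = 6.1
Slice 2: Δl = 2.7/cos18.9° = 2.854 m; N'_2 = 154·cos18.9° = 145.7; c'Δl = 29.68; W sinα = 49.9
Slice 3: Δl = 1.6/cos30.2° = 1.851 m; N'_3 = 116·cos30.2° = 100.3; c'Δl = 19.25; W sinα = 58.4
Slice 4: Δl = 1.9/cos40.4° = 2.495 m; N'_4 = 145·cos40.4° = 110.4; c'Δl = 25.95; W sinα = 94.0
Slice 5: Δl = 2.4/cos55.8° = 4.270 m; N'_5 = 104·cos55.8° = 58.5; c'Δl = 44.41; W sinα = 86.0
Σc'Δl = 150.6 kN/m; ΣN' = 484.6 kN/m; ΣW sinα = 294.3 kN/m
Resisting = 150.6 + 484.6·tan35.2° = 150.6 + 341.8 = 492.4 kN/m
FS = 492.4 / 294.3 = 1.673

FS = 1.67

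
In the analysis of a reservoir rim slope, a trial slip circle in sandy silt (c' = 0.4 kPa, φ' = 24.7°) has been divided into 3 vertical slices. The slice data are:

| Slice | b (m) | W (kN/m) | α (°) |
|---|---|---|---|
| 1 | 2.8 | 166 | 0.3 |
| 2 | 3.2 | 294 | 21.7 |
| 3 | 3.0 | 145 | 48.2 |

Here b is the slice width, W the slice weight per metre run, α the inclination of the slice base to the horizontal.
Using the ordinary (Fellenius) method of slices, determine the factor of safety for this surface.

FS = 1.15

Ordinary method of slices: FS = Σ[c'·Δl_i + (W_i cosα_i)·tanφ'] / Σ W_i sinα_i, with Δl_i = b_i / cosα_i.
Slice 1: Δl = 2.8/cos0.3° = 2.800 m; N'_1 = 166·cos0.3° = 166.0; c'Δl = 1.12; W sinα = 0.9
Slice 2: Δl = 3.2/cos21.7° = 3.444 m; N'_2 = 294·cos21.7° = 273.2; c'Δl = 1.38; W sinα = 108.7
Slice 3: Δl = 3.0/cos48.2° = 4.501 m; N'_3 = 145·cos48.2° = 96.6; c'Δl = 1.80; W sinα = 108.1
Σc'Δl = 4.3 kN/m; ΣN' = 535.8 kN/m; ΣW sinα = 217.7 kN/m
Resisting = 4.3 + 535.8·tan24.7° = 4.3 + 246.4 = 250.7 kN/m
FS = 250.7 / 217.7 = 1.152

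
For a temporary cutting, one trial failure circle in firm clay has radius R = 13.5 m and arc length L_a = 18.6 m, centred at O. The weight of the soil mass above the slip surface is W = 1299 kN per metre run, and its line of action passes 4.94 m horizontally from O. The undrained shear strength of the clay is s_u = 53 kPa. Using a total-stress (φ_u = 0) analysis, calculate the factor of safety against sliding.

FS = 2.07

Taking moments about the centre O, the resisting moment is provided by the undrained shear strength acting along the arc:
M_R = s_u·L_a·R = 53·18.60·13.5 = 13308.3 kN·m/m
M_D = W·d = 1299·4.94 = 6417.1 kN·m/m
FS = M_R / M_D = 13308.3 / 6417.1 = 2.074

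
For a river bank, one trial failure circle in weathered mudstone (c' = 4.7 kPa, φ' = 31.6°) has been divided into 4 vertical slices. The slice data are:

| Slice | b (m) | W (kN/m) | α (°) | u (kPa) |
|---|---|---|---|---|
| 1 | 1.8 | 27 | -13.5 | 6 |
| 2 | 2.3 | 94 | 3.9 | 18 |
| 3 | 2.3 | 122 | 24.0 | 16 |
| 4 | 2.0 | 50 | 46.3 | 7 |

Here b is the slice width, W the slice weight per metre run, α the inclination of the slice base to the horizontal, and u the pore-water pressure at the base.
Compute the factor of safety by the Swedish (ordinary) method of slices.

FS = 1.62

Ordinary method of slices: FS = Σ[c'·Δl_i + (W_i cosα_i − u_i·Δl_i)·tanφ'] / Σ W_i sinα_i, with Δl_i = b_i / cosα_i.
Slice 1: Δl = 1.8/cos(-13.5°) = 1.851 m; N'_1 = 27·cos(-13.5°) − 6·1.851 = 15.1; c'Δl = 8.70; W sinα = -6.3
Slice 2: Δl = 2.3/cos3.9° = 2.305 m; N'_2 = 94·cos3.9° − 18·2.305 = 52.3; c'Δl = 10.84; W sinα = 6.4
Slice 3: Δl = 2.3/cos24.0° = 2.518 m; N'_3 = 122·cos24.0° − 16·2.518 = 71.2; c'Δl = 11.83; W sinα = 49.6
Slice 4: Δl = 2.0/cos46.3° = 2.895 m; N'_4 = 50·cos46.3° − 7·2.895 = 14.3; c'Δl = 13.61; W sinα = 36.1
Σc'Δl = 45.0 kN/m; ΣN' = 152.9 kN/m; ΣW sinα = 85.9 kN/m
Resisting = 45.0 + 152.9·tan31.6° = 45.0 + 94.1 = 139.0 kN/m
FS = 139.0 / 85.9 = 1.619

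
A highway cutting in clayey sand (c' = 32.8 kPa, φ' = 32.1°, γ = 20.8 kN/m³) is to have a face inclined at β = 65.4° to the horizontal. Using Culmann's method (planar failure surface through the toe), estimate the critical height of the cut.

Culmann's analysis gives the critical failure plane at α_cr = (β + φ')/2 = (65.4 + 32.1)/2 = 48.8°, and the critical height
H_c = (4c'/γ) · sinβ cosφ' / [1 − cos(β − φ')]
    = (4·32.8/20.8) · sin65.4°·cos32.1° / [1 − cos(33.3°)]
    = 6.308 · 0.9092·0.8471 / [1 − 0.8358]
    = 6.308 · 0.7702 / 0.1642
    = 29.59 m

H_c = 29.59 m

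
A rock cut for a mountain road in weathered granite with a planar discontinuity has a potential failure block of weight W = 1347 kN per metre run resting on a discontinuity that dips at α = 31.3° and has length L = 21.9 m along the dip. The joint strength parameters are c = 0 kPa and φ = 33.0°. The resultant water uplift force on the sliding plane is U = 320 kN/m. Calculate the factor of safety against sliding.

FS = 0.77

Resolving the block weight along and normal to the plane and applying the Mohr–Coulomb strength on the joint:
N' = W cosα − U = 1347·cos31.3° − 320 = 831.0 kN/m
Driving force T = W sinα = 1347·sin31.3° = 699.8 kN/m
Resisting force R = c·L + N'·tanφ = 0·21.9 + 831.0·tan33.0° = 0.0 + 539.6 = 539.6 kN/m
FS = R / T = 539.6 / 699.8 = 0.771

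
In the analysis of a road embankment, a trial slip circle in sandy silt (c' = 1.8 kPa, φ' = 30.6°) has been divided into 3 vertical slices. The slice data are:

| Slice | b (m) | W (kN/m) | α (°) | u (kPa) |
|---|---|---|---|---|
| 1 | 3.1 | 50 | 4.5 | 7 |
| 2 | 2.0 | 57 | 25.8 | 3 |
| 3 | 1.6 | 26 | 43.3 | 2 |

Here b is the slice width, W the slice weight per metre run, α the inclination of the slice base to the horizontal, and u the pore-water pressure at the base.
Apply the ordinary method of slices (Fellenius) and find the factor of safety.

Ordinary method of slices: FS = Σ[c'·Δl_i + (W_i cosα_i − u_i·Δl_i)·tanφ'] / Σ W_i sinα_i, with Δl_i = b_i / cosα_i.
Slice 1: Δl = 3.1/cos4.5° = 3.110 m; N'_1 = 50·cos4.5° − 7·3.110 = 28.1; c'Δl = 5.60; W sinα = 3.9
Slice 2: Δl = 2.0/cos25.8° = 2.221 m; N'_2 = 57·cos25.8° − 3·2.221 = 44.7; c'Δl = 4.00; W sinα = 24.8
Slice 3: Δl = 1.6/cos43.3° = 2.198 m; N'_3 = 26·cos43.3° − 2·2.198 = 14.5; c'Δl = 3.96; W sinα = 17.8
Σc'Δl = 13.6 kN/m; ΣN' = 87.3 kN/m; ΣW sinα = 46.6 kN/m
Resisting = 13.6 + 87.3·tan30.6° = 13.6 + 51.6 = 65.2 kN/m
FS = 65.2 / 46.6 = 1.399

FS = 1.40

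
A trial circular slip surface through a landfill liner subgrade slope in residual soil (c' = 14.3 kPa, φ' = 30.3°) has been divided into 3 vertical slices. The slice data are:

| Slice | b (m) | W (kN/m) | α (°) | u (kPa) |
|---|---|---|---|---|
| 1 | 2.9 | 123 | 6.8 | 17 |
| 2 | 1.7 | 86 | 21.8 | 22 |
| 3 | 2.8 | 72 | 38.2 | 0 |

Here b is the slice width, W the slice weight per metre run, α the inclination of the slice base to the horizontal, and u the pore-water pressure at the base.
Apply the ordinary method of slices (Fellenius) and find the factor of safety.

Ordinary method of slices: FS = Σ[c'·Δl_i + (W_i cosα_i − u_i·Δl_i)·tanφ'] / Σ W_i sinα_i, with Δl_i = b_i / cosα_i.
Slice 1: Δl = 2.9/cos6.8° = 2.921 m; N'_1 = 123·cos6.8° − 17·2.921 = 72.5; c'Δl = 41.76; W sinα = 14.6
Slice 2: Δl = 1.7/cos21.8° = 1.831 m; N'_2 = 86·cos21.8° − 22·1.831 = 39.6; c'Δl = 26.18; W sinα = 31.9
Slice 3: Δl = 2.8/cos38.2° = 3.563 m; N'_3 = 72·cos38.2° − 0·3.563 = 56.6; c'Δl = 50.95; W sinα = 44.5
Σc'Δl = 118.9 kN/m; ΣN' = 168.6 kN/m; ΣW sinα = 91.0 kN/m
Resisting = 118.9 + 168.6·tan30.3° = 118.9 + 98.5 = 217.4 kN/m
FS = 217.4 / 91.0 = 2.389

FS = 2.39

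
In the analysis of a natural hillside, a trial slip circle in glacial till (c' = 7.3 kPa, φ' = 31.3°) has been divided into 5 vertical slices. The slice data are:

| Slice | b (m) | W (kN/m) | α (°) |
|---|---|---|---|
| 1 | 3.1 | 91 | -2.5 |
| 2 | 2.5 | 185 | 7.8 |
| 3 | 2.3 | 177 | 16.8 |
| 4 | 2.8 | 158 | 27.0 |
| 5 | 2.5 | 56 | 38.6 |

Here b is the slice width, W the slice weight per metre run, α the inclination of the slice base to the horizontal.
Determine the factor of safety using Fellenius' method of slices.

Ordinary method of slices: FS = Σ[c'·Δl_i + (W_i cosα_i)·tanφ'] / Σ W_i sinα_i, with Δl_i = b_i / cosα_i.
Slice 1: Δl = 3.1/cos(-2.5°) = 3.103 m; N'_1 = 91·cos(-2.5°) = 90.9; c'Δl = 22.65; W sinα = -4.0
Slice 2: Δl = 2.5/cos7.8° = 2.523 m; N'_2 = 185·cos7.8° = 183.3; c'Δl = 18.42; W sinα = 25.1
Slice 3: Δl = 2.3/cos16.8° = 2.403 m; N'_3 = 177·cos16.8° = 169.4; c'Δl = 17.54; W sinα = 51.2
Slice 4: Δl = 2.8/cos27.0° = 3.143 m; N'_4 = 158·cos27.0° = 140.8; c'Δl = 22.94; W sinα = 71.7
Slice 5: Δl = 2.5/cos38.6° = 3.199 m; N'_5 = 56·cos38.6° = 43.8; c'Δl = 23.35; W sinα = 34.9
Σc'Δl = 104.9 kN/m; ΣN' = 628.2 kN/m; ΣW sinα = 179.0 kN/m
Resisting = 104.9 + 628.2·tan31.3° = 104.9 + 381.9 = 486.8 kN/m
FS = 486.8 / 179.0 = 2.720

FS = 2.72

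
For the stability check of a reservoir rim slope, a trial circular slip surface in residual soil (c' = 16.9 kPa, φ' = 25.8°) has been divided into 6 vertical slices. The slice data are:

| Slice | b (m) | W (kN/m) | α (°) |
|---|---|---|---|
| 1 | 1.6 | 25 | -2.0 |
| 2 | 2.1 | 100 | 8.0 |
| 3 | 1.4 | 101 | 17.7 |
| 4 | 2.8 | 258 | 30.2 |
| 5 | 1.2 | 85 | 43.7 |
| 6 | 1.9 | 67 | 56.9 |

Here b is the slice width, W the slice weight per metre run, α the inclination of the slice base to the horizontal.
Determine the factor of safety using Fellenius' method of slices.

Ordinary method of slices: FS = Σ[c'·Δl_i + (W_i cosα_i)·tanφ'] / Σ W_i sinα_i, with Δl_i = b_i / cosα_i.
Slice 1: Δl = 1.6/cos(-2.0°) = 1.601 m; N'_1 = 25·cos(-2.0°) = 25.0; c'Δl = 27.06; W sinα = -0.9
Slice 2: Δl = 2.1/cos8.0° = 2.121 m; N'_2 = 100·cos8.0° = 99.0; c'Δl = 35.84; W sinα = 13.9
Slice 3: Δl = 1.4/cos17.7° = 1.470 m; N'_3 = 101·cos17.7° = 96.2; c'Δl = 24.84; W sinα = 30.7
Slice 4: Δl = 2.8/cos30.2° = 3.240 m; N'_4 = 258·cos30.2° = 223.0; c'Δl = 54.75; W sinα = 129.8
Slice 5: Δl = 1.2/cos43.7° = 1.660 m; N'_5 = 85·cos43.7° = 61.5; c'Δl = 28.05; W sinα = 58.7
Slice 6: Δl = 1.9/cos56.9° = 3.479 m; N'_6 = 67·cos56.9° = 36.6; c'Δl = 58.80; W sinα = 56.1
Σc'Δl = 229.3 kN/m; ΣN' = 541.3 kN/m; ΣW sinα = 288.4 kN/m
Resisting = 229.3 + 541.3·tan25.8° = 229.3 + 261.7 = 491.0 kN/m
FS = 491.0 / 288.4 = 1.703

FS = 1.70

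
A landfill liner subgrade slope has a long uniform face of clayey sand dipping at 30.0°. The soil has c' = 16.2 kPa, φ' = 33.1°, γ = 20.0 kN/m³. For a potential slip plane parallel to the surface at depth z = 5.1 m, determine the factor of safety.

FS = 1.50

For an infinite slope with a slip plane parallel to the surface (no pore pressure): FS = [c' + γz cos²β tanφ'] / [γz sinβ cosβ].
γz = 20.0·5.1 = 102.00 kN/m²
Numerator = 16.2 + 102.00·cos²30.0°·tan33.1° = 16.2 + 102.00·0.7500·0.6519 = 66.070 kPa
Denominator = 102.00·sin30.0°·cos30.0° = 102.00·0.5000·0.8660 = 44.167 kPa
FS = 66.070 / 44.167 = 1.496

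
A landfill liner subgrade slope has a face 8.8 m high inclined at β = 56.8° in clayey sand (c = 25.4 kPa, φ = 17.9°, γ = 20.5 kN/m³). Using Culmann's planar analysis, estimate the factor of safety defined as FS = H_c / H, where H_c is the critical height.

FS = 2.02

H_c = (4c/γ) · sinβ cosφ / [1 − cos(β − φ)]
    = (4·25.4/20.5) · sin56.8°·cos17.9° / [1 − cos38.9°]
    = 4.956 · 0.7963 / 0.2218 = 17.80 m
FS = H_c / H = 17.80 / 8.8 = 2.022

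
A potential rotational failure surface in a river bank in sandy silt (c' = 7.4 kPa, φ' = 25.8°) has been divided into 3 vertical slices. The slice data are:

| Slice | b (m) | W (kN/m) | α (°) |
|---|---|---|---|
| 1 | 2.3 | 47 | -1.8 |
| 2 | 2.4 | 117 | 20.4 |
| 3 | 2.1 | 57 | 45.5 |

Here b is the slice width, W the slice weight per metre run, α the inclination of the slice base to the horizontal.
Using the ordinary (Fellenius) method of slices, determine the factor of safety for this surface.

FS = 1.92

Ordinary method of slices: FS = Σ[c'·Δl_i + (W_i cosα_i)·tanφ'] / Σ W_i sinα_i, with Δl_i = b_i / cosα_i.
Slice 1: Δl = 2.3/cos(-1.8°) = 2.301 m; N'_1 = 47·cos(-1.8°) = 47.0; c'Δl = 17.03; W sinα = -1.5
Slice 2: Δl = 2.4/cos20.4° = 2.561 m; N'_2 = 117·cos20.4° = 109.7; c'Δl = 18.95; W sinα = 40.8
Slice 3: Δl = 2.1/cos45.5° = 2.996 m; N'_3 = 57·cos45.5° = 40.0; c'Δl = 22.17; W sinα = 40.7
Σc'Δl = 58.1 kN/m; ΣN' = 196.6 kN/m; ΣW sinα = 80.0 kN/m
Resisting = 58.1 + 196.6·tan25.8° = 58.1 + 95.0 = 153.2 kN/m
FS = 153.2 / 80.0 = 1.916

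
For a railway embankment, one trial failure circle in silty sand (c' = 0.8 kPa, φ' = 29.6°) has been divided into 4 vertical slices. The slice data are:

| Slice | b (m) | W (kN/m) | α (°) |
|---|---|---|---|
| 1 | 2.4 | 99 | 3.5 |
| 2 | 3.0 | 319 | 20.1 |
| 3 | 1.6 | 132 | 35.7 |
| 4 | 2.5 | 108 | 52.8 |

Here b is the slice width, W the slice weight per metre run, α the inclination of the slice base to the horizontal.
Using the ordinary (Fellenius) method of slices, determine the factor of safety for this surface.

Ordinary method of slices: FS = Σ[c'·Δl_i + (W_i cosα_i)·tanφ'] / Σ W_i sinα_i, with Δl_i = b_i / cosα_i.
Slice 1: Δl = 2.4/cos3.5° = 2.404 m; N'_1 = 99·cos3.5° = 98.8; c'Δl = 1.92; W sinα = 6.0
Slice 2: Δl = 3.0/cos20.1° = 3.195 m; N'_2 = 319·cos20.1° = 299.6; c'Δl = 2.56; W sinα = 109.6
Slice 3: Δl = 1.6/cos35.7° = 1.970 m; N'_3 = 132·cos35.7° = 107.2; c'Δl = 1.58; W sinα = 77.0
Slice 4: Δl = 2.5/cos52.8° = 4.135 m; N'_4 = 108·cos52.8° = 65.3; c'Δl = 3.31; W sinα = 86.0
Σc'Δl = 9.4 kN/m; ΣN' = 570.9 kN/m; ΣW sinα = 278.7 kN/m
Resisting = 9.4 + 570.9·tan29.6° = 9.4 + 324.3 = 333.7 kN/m
FS = 333.7 / 278.7 = 1.197

FS = 1.20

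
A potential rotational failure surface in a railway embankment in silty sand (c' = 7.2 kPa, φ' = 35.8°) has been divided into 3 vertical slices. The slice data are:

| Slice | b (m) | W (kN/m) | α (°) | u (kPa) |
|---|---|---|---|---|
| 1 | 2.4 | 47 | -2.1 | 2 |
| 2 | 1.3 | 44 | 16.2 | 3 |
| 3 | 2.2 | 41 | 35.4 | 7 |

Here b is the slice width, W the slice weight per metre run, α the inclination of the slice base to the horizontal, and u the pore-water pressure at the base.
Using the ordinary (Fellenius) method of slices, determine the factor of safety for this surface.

FS = 3.35

Ordinary method of slices: FS = Σ[c'·Δl_i + (W_i cosα_i − u_i·Δl_i)·tanφ'] / Σ W_i sinα_i, with Δl_i = b_i / cosα_i.
Slice 1: Δl = 2.4/cos(-2.1°) = 2.402 m; N'_1 = 47·cos(-2.1°) − 2·2.402 = 42.2; c'Δl = 17.29; W sinα = -1.7
Slice 2: Δl = 1.3/cos16.2° = 1.354 m; N'_2 = 44·cos16.2° − 3·1.354 = 38.2; c'Δl = 9.75; W sinα = 12.3
Slice 3: Δl = 2.2/cos35.4° = 2.699 m; N'_3 = 41·cos35.4° − 7·2.699 = 14.5; c'Δl = 19.43; W sinα = 23.8
Σc'Δl = 46.5 kN/m; ΣN' = 94.9 kN/m; ΣW sinα = 34.3 kN/m
Resisting = 46.5 + 94.9·tan35.8° = 46.5 + 68.4 = 114.9 kN/m
FS = 114.9 / 34.3 = 3.350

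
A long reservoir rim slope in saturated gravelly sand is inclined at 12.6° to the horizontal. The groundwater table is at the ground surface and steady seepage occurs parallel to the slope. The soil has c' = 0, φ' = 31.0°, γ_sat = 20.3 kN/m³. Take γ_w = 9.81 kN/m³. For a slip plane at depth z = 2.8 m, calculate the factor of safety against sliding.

With seepage parallel to the slope and the water table at the surface, the effective normal stress on the slip plane uses the buoyant unit weight γ' = γ_sat − γ_w while the driving shear stress uses γ_sat:
FS = [c' + γ' z cos²β tanφ'] / [γ_sat z sinβ cosβ]
(For c' = 0 this reduces to FS = (γ'/γ_sat)·tanφ'/tanβ.)
γ' = 20.3 − 9.81 = 10.49 kN/m³
Numerator = 0.0 + 10.49·2.8·cos²12.6°·tan31.0° = 0.0 + 10.49·2.8·0.9524·0.6009 = 16.809 kPa
Denominator = 20.3·2.8·sin12.6°·cos12.6° = 20.3·2.8·0.2181·0.9759 = 12.101 kPa
FS = 16.809 / 12.101 = 1.389

FS = 1.39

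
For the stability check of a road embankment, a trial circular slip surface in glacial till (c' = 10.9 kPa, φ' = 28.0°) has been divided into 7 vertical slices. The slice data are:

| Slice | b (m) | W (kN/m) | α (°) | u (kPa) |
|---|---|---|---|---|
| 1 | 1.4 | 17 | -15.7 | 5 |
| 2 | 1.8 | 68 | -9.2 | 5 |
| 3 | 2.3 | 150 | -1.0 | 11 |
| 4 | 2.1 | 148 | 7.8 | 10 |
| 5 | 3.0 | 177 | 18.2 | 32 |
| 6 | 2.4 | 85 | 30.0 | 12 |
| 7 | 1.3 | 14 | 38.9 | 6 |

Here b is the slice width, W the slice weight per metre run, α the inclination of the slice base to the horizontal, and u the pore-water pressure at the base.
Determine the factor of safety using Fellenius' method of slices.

FS = 3.62

Ordinary method of slices: FS = Σ[c'·Δl_i + (W_i cosα_i − u_i·Δl_i)·tanφ'] / Σ W_i sinα_i, with Δl_i = b_i / cosα_i.
Slice 1: Δl = 1.4/cos(-15.7°) = 1.454 m; N'_1 = 17·cos(-15.7°) − 5·1.454 = 9.1; c'Δl = 15.85; W sinα = -4.6
Slice 2: Δl = 1.8/cos(-9.2°) = 1.823 m; N'_2 = 68·cos(-9.2°) − 5·1.823 = 58.0; c'Δl = 19.88; W sinα = -10.9
Slice 3: Δl = 2.3/cos(-1.0°) = 2.300 m; N'_3 = 150·cos(-1.0°) − 11·2.300 = 124.7; c'Δl = 25.07; W sinα = -2.6
Slice 4: Δl = 2.1/cos7.8° = 2.120 m; N'_4 = 148·cos7.8° − 10·2.120 = 125.4; c'Δl = 23.10; W sinα = 20.1
Slice 5: Δl = 3.0/cos18.2° = 3.158 m; N'_5 = 177·cos18.2° − 32·3.158 = 67.1; c'Δl = 34.42; W sinα = 55.3
Slice 6: Δl = 2.4/cos30.0° = 2.771 m; N'_6 = 85·cos30.0° − 12·2.771 = 40.4; c'Δl = 30.21; W sinα = 42.5
Slice 7: Δl = 1.3/cos38.9° = 1.670 m; N'_7 = 14·cos38.9° − 6·1.670 = 0.9; c'Δl = 18.21; W sinα = 8.8
Σc'Δl = 166.7 kN/m; ΣN' = 425.5 kN/m; ΣW sinα = 108.6 kN/m
Resisting = 166.7 + 425.5·tan28.0° = 166.7 + 226.3 = 393.0 kN/m
FS = 393.0 / 108.6 = 3.620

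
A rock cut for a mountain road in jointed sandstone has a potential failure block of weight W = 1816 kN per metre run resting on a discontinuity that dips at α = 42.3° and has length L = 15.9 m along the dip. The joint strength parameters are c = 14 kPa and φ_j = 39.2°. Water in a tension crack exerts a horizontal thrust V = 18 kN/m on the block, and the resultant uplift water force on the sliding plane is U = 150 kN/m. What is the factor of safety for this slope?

FS = 0.96

Resolving the block weight along and normal to the plane and applying the Mohr–Coulomb strength on the joint:
N' = W cosα − U − V sinα = 1816·cos42.3° − 150 − 18·sin42.3° = 1181.1 kN/m
Driving force T = W sinα + V cosα = 1816·sin42.3° + 18·cos42.3° = 1235.5 kN/m
Resisting force R = c·L + N'·tanφ_j = 14·15.9 + 1181.1·tan39.2° = 222.6 + 963.2 = 1185.8 kN/m
FS = R / T = 1185.8 / 1235.5 = 0.960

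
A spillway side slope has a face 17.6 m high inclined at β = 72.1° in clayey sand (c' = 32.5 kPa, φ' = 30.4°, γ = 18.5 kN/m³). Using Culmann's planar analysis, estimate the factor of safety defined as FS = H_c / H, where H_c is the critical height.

FS = 1.29

H_c = (4c'/γ) · sinβ cosφ' / [1 − cos(β − φ')]
    = (4·32.5/18.5) · sin72.1°·cos30.4° / [1 − cos41.7°]
    = 7.027 · 0.8208 / 0.2534 = 22.76 m
FS = H_c / H = 22.76 / 17.6 = 1.293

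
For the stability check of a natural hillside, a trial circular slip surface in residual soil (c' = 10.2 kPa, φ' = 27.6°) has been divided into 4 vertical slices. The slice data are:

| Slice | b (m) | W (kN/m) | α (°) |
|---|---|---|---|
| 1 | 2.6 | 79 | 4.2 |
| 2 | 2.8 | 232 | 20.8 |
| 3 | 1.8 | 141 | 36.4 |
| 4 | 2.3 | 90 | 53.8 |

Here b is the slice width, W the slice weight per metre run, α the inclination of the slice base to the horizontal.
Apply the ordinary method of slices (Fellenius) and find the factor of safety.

FS = 1.48

Ordinary method of slices: FS = Σ[c'·Δl_i + (W_i cosα_i)·tanφ'] / Σ W_i sinα_i, with Δl_i = b_i / cosα_i.
Slice 1: Δl = 2.6/cos4.2° = 2.607 m; N'_1 = 79·cos4.2° = 78.8; c'Δl = 26.59; W sinα = 5.8
Slice 2: Δl = 2.8/cos20.8° = 2.995 m; N'_2 = 232·cos20.8° = 216.9; c'Δl = 30.55; W sinα = 82.4
Slice 3: Δl = 1.8/cos36.4° = 2.236 m; N'_3 = 141·cos36.4° = 113.5; c'Δl = 22.81; W sinα = 83.7
Slice 4: Δl = 2.3/cos53.8° = 3.894 m; N'_4 = 90·cos53.8° = 53.2; c'Δl = 39.72; W sinα = 72.6
Σc'Δl = 119.7 kN/m; ΣN' = 462.3 kN/m; ΣW sinα = 244.5 kN/m
Resisting = 119.7 + 462.3·tan27.6° = 119.7 + 241.7 = 361.4 kN/m
FS = 361.4 / 244.5 = 1.478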